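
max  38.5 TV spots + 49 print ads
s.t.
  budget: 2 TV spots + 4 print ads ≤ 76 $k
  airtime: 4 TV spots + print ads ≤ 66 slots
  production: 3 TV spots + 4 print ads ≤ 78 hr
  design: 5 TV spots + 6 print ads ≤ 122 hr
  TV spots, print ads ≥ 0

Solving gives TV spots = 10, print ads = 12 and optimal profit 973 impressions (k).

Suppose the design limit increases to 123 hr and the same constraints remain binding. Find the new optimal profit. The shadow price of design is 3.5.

976.5

Δb = 1, so new z* = 973 + (3.5)·(1) = 973 + 3.5 = 976.5.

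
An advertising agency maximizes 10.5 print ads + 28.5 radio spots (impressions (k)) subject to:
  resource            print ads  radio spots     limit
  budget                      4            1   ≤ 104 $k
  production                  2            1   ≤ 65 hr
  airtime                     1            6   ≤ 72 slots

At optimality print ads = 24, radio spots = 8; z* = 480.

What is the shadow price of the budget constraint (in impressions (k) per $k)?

Binding: budget and airtime. Non-binding: production (9 unused).
Slack constraints have shadow price 0 (complementary slackness).
The binding rows give the dual system: 4·y_budget + 1·y_airtime = 10.5 and 1·y_budget + 6·y_airtime = 28.5.
→ y_budget = 1.5 and y_airtime = 4.5.
Shadow price of budget = 1.5.

1.5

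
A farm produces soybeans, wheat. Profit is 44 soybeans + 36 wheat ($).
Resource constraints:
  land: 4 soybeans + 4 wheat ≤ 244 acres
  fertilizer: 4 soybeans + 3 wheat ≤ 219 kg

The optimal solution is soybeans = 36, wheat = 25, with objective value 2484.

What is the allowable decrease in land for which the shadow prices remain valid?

25

Binding constraints: land, fertilizer. The basis is B = [[4,4],[4,3]] with det -4.
Per unit decrease in land, x* moves by d = (0.75, -1).
The basis stays optimal until wheat reaches 0; allowable decrease = 25 acres.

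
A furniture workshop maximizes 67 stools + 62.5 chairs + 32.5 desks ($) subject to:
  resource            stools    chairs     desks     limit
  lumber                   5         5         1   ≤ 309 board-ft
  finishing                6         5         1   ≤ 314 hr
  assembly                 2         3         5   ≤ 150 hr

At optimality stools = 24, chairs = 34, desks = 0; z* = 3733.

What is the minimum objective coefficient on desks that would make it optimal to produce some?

Check each constraint at x*: lumber 290/309 (slack 19); finishing 314/314 (tight); assembly 150/150 (tight).
By complementary slackness, y = 0 for the non-binding constraint.
From A_Bᵀ y = c: 6·y_finishing + 2·y_assembly = 67; 5·y_finishing + 3·y_assembly = 62.5.
Solving: y_finishing = 9.5, y_assembly = 5.
desks enters the basis when its profit ≥ yᵀa₃ = 9.5·1 + 5·5 = 34.5.

34.5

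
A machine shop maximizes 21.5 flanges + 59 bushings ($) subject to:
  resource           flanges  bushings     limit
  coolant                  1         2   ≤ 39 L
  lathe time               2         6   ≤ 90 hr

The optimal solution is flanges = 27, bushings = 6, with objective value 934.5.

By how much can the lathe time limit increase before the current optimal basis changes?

27

Binding constraints: coolant, lathe time. The basis is B = [[1,2],[2,6]] with det 2.
Per unit increase in lathe time, x* moves by d = (-1, 0.5).
The basis stays optimal until flanges reaches 0; allowable increase = 27 hr.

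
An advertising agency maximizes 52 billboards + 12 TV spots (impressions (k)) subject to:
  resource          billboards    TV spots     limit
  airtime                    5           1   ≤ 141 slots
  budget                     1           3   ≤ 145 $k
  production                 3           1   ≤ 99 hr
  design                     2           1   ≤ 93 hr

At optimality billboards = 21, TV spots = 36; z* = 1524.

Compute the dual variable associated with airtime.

Check each constraint at x*: airtime 141/141 (tight); budget 129/145 (slack 16); production 99/99 (tight); design 78/93 (slack 15).
By complementary slackness, y = 0 for the non-binding constraints.
The binding rows give the dual system: 5·y_airtime + 3·y_production = 52 and 1·y_airtime + 1·y_production = 12.
This yields shadow prices y_airtime = 8, y_production = 4.
Shadow price of airtime = 8.

8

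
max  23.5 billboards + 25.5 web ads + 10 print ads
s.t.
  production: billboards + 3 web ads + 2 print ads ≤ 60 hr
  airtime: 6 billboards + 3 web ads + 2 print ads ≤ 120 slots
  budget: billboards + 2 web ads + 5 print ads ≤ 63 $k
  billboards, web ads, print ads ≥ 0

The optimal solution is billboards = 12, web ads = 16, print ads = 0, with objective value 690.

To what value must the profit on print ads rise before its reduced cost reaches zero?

Binding: production and airtime. Non-binding: budget (19 unused).
Since budget is not tight, its dual is 0.
Dual feasibility on the basic columns requires 1·y_production + 6·y_airtime = 23.5, 3·y_production + 3·y_airtime = 25.5.
This yields shadow prices y_production = 5.5, y_airtime = 3.
print ads enters the basis when its profit ≥ yᵀa₃ = 5.5·2 + 3·2 = 17.

17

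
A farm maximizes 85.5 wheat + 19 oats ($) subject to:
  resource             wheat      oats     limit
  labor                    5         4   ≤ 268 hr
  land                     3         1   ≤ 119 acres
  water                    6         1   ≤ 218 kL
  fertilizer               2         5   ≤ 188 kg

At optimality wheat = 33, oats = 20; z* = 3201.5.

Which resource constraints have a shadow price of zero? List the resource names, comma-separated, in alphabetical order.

fertilizer, labor

labor: 245/268 (slack 23)
land: 119/119 (binding)
water: 218/218 (binding)
fertilizer: 166/188 (slack 22)
By complementary slackness, a constraint with positive slack has shadow price 0 → fertilizer, labor.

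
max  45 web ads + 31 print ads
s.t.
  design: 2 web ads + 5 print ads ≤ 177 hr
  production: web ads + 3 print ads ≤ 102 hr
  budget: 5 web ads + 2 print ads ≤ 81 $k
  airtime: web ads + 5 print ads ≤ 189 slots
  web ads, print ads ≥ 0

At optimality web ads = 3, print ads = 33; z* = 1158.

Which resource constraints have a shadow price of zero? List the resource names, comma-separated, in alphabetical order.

airtime, design

design: 171/177 (slack 6)
production: 102/102 (binding)
budget: 81/81 (binding)
airtime: 168/189 (slack 21)
By complementary slackness, a constraint with positive slack has shadow price 0 → airtime, design.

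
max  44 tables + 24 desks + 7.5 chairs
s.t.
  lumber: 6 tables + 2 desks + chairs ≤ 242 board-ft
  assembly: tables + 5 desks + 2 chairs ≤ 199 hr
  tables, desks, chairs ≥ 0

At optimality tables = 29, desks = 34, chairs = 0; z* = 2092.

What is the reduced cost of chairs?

-3.5

At the optimum: lumber uses 242 of 242 (binding); assembly uses 199 of 199 (binding).
The binding rows give the dual system: 6·y_lumber + 1·y_assembly = 44 and 2·y_lumber + 5·y_assembly = 24.
→ y_lumber = 7 and y_assembly = 2.
Reduced cost of chairs: c₃ − yᵀa₃ = 7.5 − (7·1 + 2·2) = 7.5 − 11 = -3.5.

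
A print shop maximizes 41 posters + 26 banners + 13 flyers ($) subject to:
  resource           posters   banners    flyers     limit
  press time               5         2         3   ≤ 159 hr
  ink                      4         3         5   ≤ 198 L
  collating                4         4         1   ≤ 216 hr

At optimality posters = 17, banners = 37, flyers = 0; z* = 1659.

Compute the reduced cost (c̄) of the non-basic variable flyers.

Binding: press time and collating. Non-binding: ink (19 unused).
Slack constraints have shadow price 0 (complementary slackness).
The binding rows give the dual system: 5·y_press time + 4·y_collating = 41 and 2·y_press time + 4·y_collating = 26.
This yields shadow prices y_press time = 5, y_collating = 4.
Reduced cost of flyers: c₃ − yᵀa₃ = 13 − (5·3 + 4·1) = 13 − 19 = -6.

-6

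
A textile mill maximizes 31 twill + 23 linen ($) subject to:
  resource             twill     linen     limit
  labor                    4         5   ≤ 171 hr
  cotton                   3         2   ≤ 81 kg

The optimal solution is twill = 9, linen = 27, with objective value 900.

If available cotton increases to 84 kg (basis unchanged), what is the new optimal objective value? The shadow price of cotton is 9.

Δb = 3, so new z* = 900 + (9)·(3) = 900 + 27 = 927.

927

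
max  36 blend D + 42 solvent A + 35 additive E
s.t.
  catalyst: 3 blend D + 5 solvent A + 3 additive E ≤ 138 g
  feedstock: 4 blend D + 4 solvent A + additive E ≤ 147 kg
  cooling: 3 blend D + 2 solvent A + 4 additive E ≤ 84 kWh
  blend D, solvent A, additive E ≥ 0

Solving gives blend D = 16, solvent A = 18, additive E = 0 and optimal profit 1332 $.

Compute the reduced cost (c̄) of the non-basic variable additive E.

Binding: catalyst and cooling. Non-binding: feedstock (11 unused).
By complementary slackness, y = 0 for the non-binding constraint.
The binding rows give the dual system: 3·y_catalyst + 3·y_cooling = 36 and 5·y_catalyst + 2·y_cooling = 42.
→ y_catalyst = 6 and y_cooling = 6.
Reduced cost of additive E: c₃ − yᵀa₃ = 35 − (6·3 + 6·4) = 35 − 42 = -7.

-7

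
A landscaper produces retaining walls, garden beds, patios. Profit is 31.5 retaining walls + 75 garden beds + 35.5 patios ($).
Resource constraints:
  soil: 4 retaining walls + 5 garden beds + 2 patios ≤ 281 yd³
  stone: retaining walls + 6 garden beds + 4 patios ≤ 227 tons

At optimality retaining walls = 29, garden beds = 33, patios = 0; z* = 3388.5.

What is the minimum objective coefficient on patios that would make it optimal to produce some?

42

Check each constraint at x*: soil 281/281 (tight); stone 227/227 (tight).
The binding rows give the dual system: 4·y_soil + 1·y_stone = 31.5 and 5·y_soil + 6·y_stone = 75.
This yields shadow prices y_soil = 6, y_stone = 7.5.
patios enters the basis when its profit ≥ yᵀa₃ = 6·2 + 7.5·4 = 42.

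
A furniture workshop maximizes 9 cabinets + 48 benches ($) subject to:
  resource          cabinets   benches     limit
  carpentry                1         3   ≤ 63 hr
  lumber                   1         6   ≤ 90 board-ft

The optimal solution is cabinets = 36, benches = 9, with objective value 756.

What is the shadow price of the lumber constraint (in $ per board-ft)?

7

Check each constraint at x*: carpentry 63/63 (tight); lumber 90/90 (tight).
Dual feasibility on the basic columns requires 1·y_carpentry + 1·y_lumber = 9, 3·y_carpentry + 6·y_lumber = 48.
→ y_carpentry = 2 and y_lumber = 7.
Shadow price of lumber = 7.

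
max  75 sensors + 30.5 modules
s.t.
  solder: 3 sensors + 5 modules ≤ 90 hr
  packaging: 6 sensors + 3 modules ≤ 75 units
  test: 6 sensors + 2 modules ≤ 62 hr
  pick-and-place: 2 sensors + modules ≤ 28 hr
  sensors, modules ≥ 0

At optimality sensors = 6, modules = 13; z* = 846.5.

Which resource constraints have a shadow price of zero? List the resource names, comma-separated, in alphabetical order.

pick-and-place, solder

solder: 83/90 (slack 7)
packaging: 75/75 (binding)
test: 62/62 (binding)
pick-and-place: 25/28 (slack 3)
By complementary slackness, a constraint with positive slack has shadow price 0 → pick-and-place, solder.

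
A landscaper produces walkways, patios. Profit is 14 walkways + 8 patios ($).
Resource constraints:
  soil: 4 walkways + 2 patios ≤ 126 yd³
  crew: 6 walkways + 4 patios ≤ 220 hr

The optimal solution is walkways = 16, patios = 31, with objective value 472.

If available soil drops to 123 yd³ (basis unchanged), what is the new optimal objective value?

Both soil and crew are binding at x*.
Dual feasibility on the basic columns requires 4·y_soil + 6·y_crew = 14, 2·y_soil + 4·y_crew = 8.
Solving: y_soil = 2, y_crew = 1.
Δz = y_soil·Δb = 2 × (-3) = -6, so new z* = 472 − 6 = 466.

466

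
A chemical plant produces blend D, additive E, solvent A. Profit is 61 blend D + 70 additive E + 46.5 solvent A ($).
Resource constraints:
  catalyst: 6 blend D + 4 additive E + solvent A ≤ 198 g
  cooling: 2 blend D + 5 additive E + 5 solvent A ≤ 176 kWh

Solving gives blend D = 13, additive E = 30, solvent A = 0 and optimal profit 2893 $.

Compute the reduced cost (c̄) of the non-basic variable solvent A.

Check each constraint at x*: catalyst 198/198 (tight); cooling 176/176 (tight).
Dual feasibility on the basic columns requires 6·y_catalyst + 2·y_cooling = 61, 4·y_catalyst + 5·y_cooling = 70.
This yields shadow prices y_catalyst = 7.5, y_cooling = 8.
Reduced cost of solvent A: c₃ − yᵀa₃ = 46.5 − (7.5·1 + 8·5) = 46.5 − 47.5 = -1.

-1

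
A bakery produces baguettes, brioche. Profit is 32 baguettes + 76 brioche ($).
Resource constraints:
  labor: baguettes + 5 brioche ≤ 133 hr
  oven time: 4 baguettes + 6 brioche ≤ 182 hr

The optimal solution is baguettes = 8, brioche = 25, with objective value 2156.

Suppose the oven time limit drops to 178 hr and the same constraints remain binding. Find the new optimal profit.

2132

At the optimum: labor uses 133 of 133 (binding); oven time uses 182 of 182 (binding).
The binding rows give the dual system: 1·y_labor + 4·y_oven time = 32 and 5·y_labor + 6·y_oven time = 76.
→ y_labor = 8 and y_oven time = 6.
Δz = y_oven time·Δb = 6 × (-4) = -24, so new z* = 2156 − 24 = 2132.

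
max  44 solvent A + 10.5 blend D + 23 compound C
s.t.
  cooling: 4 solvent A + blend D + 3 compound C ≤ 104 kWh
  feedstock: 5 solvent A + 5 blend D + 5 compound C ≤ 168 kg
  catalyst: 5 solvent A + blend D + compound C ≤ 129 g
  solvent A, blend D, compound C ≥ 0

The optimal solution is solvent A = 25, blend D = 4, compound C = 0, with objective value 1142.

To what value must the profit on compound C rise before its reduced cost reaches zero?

27.5

Check each constraint at x*: cooling 104/104 (tight); feedstock 145/168 (slack 23); catalyst 129/129 (tight).
By complementary slackness, y = 0 for the non-binding constraint.
From A_Bᵀ y = c: 4·y_cooling + 5·y_catalyst = 44; 1·y_cooling + 1·y_catalyst = 10.5.
→ y_cooling = 8.5 and y_catalyst = 2.
compound C enters the basis when its profit ≥ yᵀa₃ = 8.5·3 + 2·1 = 27.5.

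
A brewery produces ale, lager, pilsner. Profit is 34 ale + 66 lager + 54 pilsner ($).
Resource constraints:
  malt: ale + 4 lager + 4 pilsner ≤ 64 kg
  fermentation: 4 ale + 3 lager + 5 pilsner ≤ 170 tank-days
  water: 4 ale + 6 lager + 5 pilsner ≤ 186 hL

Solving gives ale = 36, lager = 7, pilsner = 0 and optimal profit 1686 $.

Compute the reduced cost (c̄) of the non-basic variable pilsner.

At the optimum: malt uses 64 of 64 (binding); fermentation uses 165 of 170 (slack = 5); water uses 186 of 186 (binding).
By complementary slackness, y = 0 for the non-binding constraint.
The binding rows give the dual system: 1·y_malt + 4·y_water = 34 and 4·y_malt + 6·y_water = 66.
Solving: y_malt = 6, y_water = 7.
Reduced cost of pilsner: c₃ − yᵀa₃ = 54 − (6·4 + 7·5) = 54 − 59 = -5.

-5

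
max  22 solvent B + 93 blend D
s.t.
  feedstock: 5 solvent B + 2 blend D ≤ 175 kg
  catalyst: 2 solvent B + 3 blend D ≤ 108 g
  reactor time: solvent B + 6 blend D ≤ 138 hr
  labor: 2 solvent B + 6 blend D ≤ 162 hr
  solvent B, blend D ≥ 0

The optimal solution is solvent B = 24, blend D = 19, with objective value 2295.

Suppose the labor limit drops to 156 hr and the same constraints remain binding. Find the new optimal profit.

Binding: reactor time and labor. Non-binding: feedstock (17 unused), catalyst (3 unused).
By complementary slackness, y = 0 for the non-binding constraints.
From A_Bᵀ y = c: 1·y_reactor time + 2·y_labor = 22; 6·y_reactor time + 6·y_labor = 93.
This yields shadow prices y_reactor time = 9, y_labor = 6.5.
Δz = y_labor·Δb = 6.5 × (-6) = -39, so new z* = 2295 − 39 = 2256.

2256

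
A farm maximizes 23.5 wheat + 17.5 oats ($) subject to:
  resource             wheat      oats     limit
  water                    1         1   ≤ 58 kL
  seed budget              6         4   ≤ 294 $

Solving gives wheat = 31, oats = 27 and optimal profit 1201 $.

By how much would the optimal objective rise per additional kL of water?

5.5

Both water and seed budget are binding at x*.
The binding rows give the dual system: 1·y_water + 6·y_seed budget = 23.5 and 1·y_water + 4·y_seed budget = 17.5.
→ y_water = 5.5 and y_seed budget = 3.
Shadow price of water = 5.5.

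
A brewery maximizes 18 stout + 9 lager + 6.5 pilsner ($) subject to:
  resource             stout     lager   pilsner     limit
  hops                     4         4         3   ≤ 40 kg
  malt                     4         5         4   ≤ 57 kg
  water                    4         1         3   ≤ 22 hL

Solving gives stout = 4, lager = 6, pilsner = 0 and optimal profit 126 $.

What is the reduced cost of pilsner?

-7

Check each constraint at x*: hops 40/40 (tight); malt 46/57 (slack 11); water 22/22 (tight).
Slack constraints have shadow price 0 (complementary slackness).
From A_Bᵀ y = c: 4·y_hops + 4·y_water = 18; 4·y_hops + 1·y_water = 9.
Solving: y_hops = 1.5, y_water = 3.
Reduced cost of pilsner: c₃ − yᵀa₃ = 6.5 − (1.5·3 + 3·3) = 6.5 − 13.5 = -7.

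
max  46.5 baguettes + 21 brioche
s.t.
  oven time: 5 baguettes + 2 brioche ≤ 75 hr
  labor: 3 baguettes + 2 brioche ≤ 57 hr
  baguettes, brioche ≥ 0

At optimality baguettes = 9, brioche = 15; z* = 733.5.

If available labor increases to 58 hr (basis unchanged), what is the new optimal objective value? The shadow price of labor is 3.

736.5

Δb = 1, so new z* = 733.5 + (3)·(1) = 733.5 + 3 = 736.5.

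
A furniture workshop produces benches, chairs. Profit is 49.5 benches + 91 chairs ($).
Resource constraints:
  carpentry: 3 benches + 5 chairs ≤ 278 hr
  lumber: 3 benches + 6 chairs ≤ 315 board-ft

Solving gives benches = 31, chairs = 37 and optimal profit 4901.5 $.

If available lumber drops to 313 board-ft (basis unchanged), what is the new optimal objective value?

4884.5

Both carpentry and lumber are binding at x*.
Dual feasibility on the basic columns requires 3·y_carpentry + 3·y_lumber = 49.5, 5·y_carpentry + 6·y_lumber = 91.
This yields shadow prices y_carpentry = 8, y_lumber = 8.5.
Δz = y_lumber·Δb = 8.5 × (-2) = -17, so new z* = 4901.5 − 17 = 4884.5.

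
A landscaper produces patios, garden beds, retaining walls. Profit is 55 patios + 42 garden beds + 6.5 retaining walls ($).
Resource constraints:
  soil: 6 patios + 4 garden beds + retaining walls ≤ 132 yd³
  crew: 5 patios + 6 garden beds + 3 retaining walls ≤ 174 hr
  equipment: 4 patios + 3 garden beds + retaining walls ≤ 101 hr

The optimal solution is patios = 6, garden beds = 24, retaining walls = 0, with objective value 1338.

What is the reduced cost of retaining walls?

Check each constraint at x*: soil 132/132 (tight); crew 174/174 (tight); equipment 96/101 (slack 5).
Since equipment is not tight, its dual is 0.
The binding rows give the dual system: 6·y_soil + 5·y_crew = 55 and 4·y_soil + 6·y_crew = 42.
This yields shadow prices y_soil = 7.5, y_crew = 2.
Reduced cost of retaining walls: c₃ − yᵀa₃ = 6.5 − (7.5·1 + 2·3) = 6.5 − 13.5 = -7.

-7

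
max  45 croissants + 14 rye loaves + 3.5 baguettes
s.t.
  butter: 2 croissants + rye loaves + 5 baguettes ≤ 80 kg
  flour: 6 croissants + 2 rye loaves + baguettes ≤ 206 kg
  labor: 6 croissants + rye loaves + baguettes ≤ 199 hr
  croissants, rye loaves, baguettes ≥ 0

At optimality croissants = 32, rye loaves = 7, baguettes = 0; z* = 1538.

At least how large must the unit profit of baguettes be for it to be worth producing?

7.5

At the optimum: butter uses 71 of 80 (slack = 9); flour uses 206 of 206 (binding); labor uses 199 of 199 (binding).
Slack constraints have shadow price 0 (complementary slackness).
From A_Bᵀ y = c: 6·y_flour + 6·y_labor = 45; 2·y_flour + 1·y_labor = 14.
→ y_flour = 6.5 and y_labor = 1.
baguettes enters the basis when its profit ≥ yᵀa₃ = 6.5·1 + 1·1 = 7.5.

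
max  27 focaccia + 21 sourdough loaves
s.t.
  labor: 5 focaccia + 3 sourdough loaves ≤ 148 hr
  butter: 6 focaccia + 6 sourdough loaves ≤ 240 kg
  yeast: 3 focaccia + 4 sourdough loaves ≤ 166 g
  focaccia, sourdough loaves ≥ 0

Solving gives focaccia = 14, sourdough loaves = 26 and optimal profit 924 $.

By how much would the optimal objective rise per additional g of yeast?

0

At the optimum: labor uses 148 of 148 (binding); butter uses 240 of 240 (binding); yeast uses 146 of 166 (slack = 20).
Since yeast is not tight, its dual is 0.
Dual feasibility on the basic columns requires 5·y_labor + 6·y_butter = 27, 3·y_labor + 6·y_butter = 21.
→ y_labor = 3 and y_butter = 2.
Shadow price of yeast = 0.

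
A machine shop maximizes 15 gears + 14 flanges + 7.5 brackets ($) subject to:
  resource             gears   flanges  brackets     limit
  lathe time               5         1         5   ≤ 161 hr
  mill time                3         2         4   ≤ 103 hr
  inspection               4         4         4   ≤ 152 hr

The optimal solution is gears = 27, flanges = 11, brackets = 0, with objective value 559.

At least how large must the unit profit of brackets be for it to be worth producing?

16

Binding: mill time and inspection. Non-binding: lathe time (15 unused).
Slack constraints have shadow price 0 (complementary slackness).
Dual feasibility on the basic columns requires 3·y_mill time + 4·y_inspection = 15, 2·y_mill time + 4·y_inspection = 14.
Solving: y_mill time = 1, y_inspection = 3.
brackets enters the basis when its profit ≥ yᵀa₃ = 1·4 + 3·4 = 16.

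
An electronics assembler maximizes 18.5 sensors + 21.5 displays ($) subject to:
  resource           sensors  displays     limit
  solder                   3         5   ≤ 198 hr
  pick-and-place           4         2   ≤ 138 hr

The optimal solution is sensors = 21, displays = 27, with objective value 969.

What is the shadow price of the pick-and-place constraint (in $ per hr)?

2

At the optimum: solder uses 198 of 198 (binding); pick-and-place uses 138 of 138 (binding).
From A_Bᵀ y = c: 3·y_solder + 4·y_pick-and-place = 18.5; 5·y_solder + 2·y_pick-and-place = 21.5.
This yields shadow prices y_solder = 3.5, y_pick-and-place = 2.
Shadow price of pick-and-place = 2.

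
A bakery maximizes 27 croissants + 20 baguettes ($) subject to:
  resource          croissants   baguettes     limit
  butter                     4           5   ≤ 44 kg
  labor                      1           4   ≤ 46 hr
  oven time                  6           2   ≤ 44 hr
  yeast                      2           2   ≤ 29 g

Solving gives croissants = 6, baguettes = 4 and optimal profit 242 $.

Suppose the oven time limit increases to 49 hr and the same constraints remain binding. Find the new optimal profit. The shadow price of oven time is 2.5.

Δb = 5, so new z* = 242 + (2.5)·(5) = 242 + 12.5 = 254.5.

254.5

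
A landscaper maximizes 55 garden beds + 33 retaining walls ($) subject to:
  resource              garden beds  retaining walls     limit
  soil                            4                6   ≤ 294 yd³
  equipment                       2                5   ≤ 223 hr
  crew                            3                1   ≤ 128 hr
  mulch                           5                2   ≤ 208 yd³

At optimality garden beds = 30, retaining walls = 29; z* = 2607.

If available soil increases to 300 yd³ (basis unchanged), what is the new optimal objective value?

2622

Check each constraint at x*: soil 294/294 (tight); equipment 205/223 (slack 18); crew 119/128 (slack 9); mulch 208/208 (tight).
By complementary slackness, y = 0 for the non-binding constraints.
From A_Bᵀ y = c: 4·y_soil + 5·y_mulch = 55; 6·y_soil + 2·y_mulch = 33.
→ y_soil = 2.5 and y_mulch = 9.
Δz = y_soil·Δb = 2.5 × (6) = 15, so new z* = 2607 + 15 = 2622.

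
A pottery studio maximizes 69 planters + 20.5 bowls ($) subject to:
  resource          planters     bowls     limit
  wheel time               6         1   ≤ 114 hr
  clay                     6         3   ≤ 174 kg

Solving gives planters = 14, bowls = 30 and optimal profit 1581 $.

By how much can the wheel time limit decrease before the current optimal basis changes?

Binding constraints: wheel time, clay. The basis is B = [[6,1],[6,3]] with det 12.
Per unit decrease in wheel time, x* moves by d = (-0.25, 0.5).
The basis stays optimal until planters reaches 0; allowable decrease = 56 hr.

56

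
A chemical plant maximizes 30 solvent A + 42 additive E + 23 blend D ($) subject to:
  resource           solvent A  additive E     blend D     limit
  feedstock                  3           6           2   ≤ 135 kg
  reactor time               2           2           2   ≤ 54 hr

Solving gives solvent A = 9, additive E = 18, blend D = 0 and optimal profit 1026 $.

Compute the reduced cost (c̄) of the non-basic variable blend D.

Both feedstock and reactor time are binding at x*.
From A_Bᵀ y = c: 3·y_feedstock + 2·y_reactor time = 30; 6·y_feedstock + 2·y_reactor time = 42.
→ y_feedstock = 4 and y_reactor time = 9.
Reduced cost of blend D: c₃ − yᵀa₃ = 23 − (4·2 + 9·2) = 23 − 26 = -3.

-3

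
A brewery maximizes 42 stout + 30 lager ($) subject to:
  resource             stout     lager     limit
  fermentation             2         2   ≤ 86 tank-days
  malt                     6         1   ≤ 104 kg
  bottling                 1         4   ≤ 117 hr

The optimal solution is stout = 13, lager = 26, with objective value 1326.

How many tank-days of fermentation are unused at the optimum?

8

fermentation used = 2·13 + 2·26 = 78; slack = 86 − 78 = 8.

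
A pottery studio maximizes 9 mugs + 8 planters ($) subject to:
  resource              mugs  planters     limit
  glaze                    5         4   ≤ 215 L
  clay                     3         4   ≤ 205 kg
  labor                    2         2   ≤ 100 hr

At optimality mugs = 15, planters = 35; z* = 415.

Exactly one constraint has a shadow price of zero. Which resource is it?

clay

glaze: 215/215 (binding)
clay: 185/205 (slack 20)
labor: 100/100 (binding)
By complementary slackness, a constraint with positive slack has shadow price 0 → clay.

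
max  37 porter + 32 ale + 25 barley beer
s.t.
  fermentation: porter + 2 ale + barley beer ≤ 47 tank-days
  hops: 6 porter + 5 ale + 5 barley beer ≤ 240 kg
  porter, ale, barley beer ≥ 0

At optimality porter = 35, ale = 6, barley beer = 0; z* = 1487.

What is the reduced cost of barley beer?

At the optimum: fermentation uses 47 of 47 (binding); hops uses 240 of 240 (binding).
The binding rows give the dual system: 1·y_fermentation + 6·y_hops = 37 and 2·y_fermentation + 5·y_hops = 32.
This yields shadow prices y_fermentation = 1, y_hops = 6.
Reduced cost of barley beer: c₃ − yᵀa₃ = 25 − (1·1 + 6·5) = 25 − 31 = -6.

-6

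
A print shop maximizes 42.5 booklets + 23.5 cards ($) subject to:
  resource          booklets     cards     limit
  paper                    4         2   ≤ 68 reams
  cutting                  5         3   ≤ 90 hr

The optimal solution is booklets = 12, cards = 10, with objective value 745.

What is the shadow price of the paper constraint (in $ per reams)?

Check each constraint at x*: paper 68/68 (tight); cutting 90/90 (tight).
The binding rows give the dual system: 4·y_paper + 5·y_cutting = 42.5 and 2·y_paper + 3·y_cutting = 23.5.
This yields shadow prices y_paper = 5, y_cutting = 4.5.
Shadow price of paper = 5.

5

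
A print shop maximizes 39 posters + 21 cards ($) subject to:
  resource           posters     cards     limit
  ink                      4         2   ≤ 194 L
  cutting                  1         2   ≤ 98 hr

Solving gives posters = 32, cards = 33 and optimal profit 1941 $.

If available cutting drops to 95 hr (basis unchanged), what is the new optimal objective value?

1938

Both ink and cutting are binding at x*.
From A_Bᵀ y = c: 4·y_ink + 1·y_cutting = 39; 2·y_ink + 2·y_cutting = 21.
This yields shadow prices y_ink = 9.5, y_cutting = 1.
Δz = y_cutting·Δb = 1 × (-3) = -3, so new z* = 1941 − 3 = 1938.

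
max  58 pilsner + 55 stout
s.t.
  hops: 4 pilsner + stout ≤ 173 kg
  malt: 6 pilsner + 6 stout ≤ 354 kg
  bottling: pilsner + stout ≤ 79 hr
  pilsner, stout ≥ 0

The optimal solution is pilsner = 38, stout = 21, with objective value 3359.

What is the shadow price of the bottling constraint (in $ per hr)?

0

At the optimum: hops uses 173 of 173 (binding); malt uses 354 of 354 (binding); bottling uses 59 of 79 (slack = 20).
Since bottling is not tight, its dual is 0.
From A_Bᵀ y = c: 4·y_hops + 6·y_malt = 58; 1·y_hops + 6·y_malt = 55.
Solving: y_hops = 1, y_malt = 9.
Shadow price of bottling = 0.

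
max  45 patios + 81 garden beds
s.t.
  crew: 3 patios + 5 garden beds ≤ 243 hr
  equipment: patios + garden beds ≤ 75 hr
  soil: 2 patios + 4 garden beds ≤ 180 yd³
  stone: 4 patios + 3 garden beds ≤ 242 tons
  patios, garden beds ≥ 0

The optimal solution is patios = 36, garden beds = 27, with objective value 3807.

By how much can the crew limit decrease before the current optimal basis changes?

18

Binding constraints: crew, soil. The basis is B = [[3,5],[2,4]] with det 2.
Per unit decrease in crew, x* moves by d = (-2, 1).
The basis stays optimal until patios reaches 0; allowable decrease = 18 hr.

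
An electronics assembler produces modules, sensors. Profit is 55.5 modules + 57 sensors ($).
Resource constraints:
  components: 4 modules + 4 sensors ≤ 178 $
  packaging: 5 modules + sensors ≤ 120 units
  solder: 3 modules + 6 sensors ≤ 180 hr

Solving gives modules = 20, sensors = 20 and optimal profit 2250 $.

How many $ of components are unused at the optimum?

18

components used = 4·20 + 4·20 = 160; slack = 178 − 160 = 18.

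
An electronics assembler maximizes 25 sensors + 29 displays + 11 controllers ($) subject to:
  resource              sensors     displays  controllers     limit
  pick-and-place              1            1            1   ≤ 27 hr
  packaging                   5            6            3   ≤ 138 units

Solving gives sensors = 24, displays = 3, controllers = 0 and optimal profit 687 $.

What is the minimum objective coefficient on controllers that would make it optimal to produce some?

17

Both pick-and-place and packaging are binding at x*.
Dual feasibility on the basic columns requires 1·y_pick-and-place + 5·y_packaging = 25, 1·y_pick-and-place + 6·y_packaging = 29.
→ y_pick-and-place = 5 and y_packaging = 4.
controllers enters the basis when its profit ≥ yᵀa₃ = 5·1 + 4·3 = 17.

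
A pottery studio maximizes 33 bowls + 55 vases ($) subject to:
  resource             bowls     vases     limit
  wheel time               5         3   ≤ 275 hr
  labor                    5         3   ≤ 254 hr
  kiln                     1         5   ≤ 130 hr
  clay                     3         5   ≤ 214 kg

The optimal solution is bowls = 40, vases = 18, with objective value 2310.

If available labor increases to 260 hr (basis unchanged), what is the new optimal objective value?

At the optimum: wheel time uses 254 of 275 (slack = 21); labor uses 254 of 254 (binding); kiln uses 130 of 130 (binding); clay uses 210 of 214 (slack = 4).
Since wheel time, clay are not tight, their duals are 0.
From A_Bᵀ y = c: 5·y_labor + 1·y_kiln = 33; 3·y_labor + 5·y_kiln = 55.
This yields shadow prices y_labor = 5, y_kiln = 8.
Δz = y_labor·Δb = 5 × (6) = 30, so new z* = 2310 + 30 = 2340.

2340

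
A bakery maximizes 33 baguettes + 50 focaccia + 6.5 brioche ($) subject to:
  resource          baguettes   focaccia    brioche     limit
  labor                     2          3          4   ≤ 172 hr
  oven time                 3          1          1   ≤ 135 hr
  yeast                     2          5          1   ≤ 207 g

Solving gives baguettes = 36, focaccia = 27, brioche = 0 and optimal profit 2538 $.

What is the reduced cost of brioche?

Binding: oven time and yeast. Non-binding: labor (19 unused).
Since labor is not tight, its dual is 0.
From A_Bᵀ y = c: 3·y_oven time + 2·y_yeast = 33; 1·y_oven time + 5·y_yeast = 50.
Solving: y_oven time = 5, y_yeast = 9.
Reduced cost of brioche: c₃ − yᵀa₃ = 6.5 − (5·1 + 9·1) = 6.5 − 14 = -7.5.

-7.5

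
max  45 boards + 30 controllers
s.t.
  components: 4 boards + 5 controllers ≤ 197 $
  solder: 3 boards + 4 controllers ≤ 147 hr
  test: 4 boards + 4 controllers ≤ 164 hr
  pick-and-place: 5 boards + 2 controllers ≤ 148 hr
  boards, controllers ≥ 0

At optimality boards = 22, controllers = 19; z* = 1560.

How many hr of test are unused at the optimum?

test used = 4·22 + 4·19 = 164; slack = 164 − 164 = 0.

0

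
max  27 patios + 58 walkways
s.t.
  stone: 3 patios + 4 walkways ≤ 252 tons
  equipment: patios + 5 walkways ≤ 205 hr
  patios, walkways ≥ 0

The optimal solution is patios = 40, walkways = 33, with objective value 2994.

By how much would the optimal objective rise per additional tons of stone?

Check each constraint at x*: stone 252/252 (tight); equipment 205/205 (tight).
The binding rows give the dual system: 3·y_stone + 1·y_equipment = 27 and 4·y_stone + 5·y_equipment = 58.
Solving: y_stone = 7, y_equipment = 6.
Shadow price of stone = 7.

7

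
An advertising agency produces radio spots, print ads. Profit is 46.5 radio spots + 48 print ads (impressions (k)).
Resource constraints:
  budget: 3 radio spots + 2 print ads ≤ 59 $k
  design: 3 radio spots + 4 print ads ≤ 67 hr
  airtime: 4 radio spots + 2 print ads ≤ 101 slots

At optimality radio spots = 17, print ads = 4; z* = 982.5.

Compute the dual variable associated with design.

8.5

Binding: budget and design. Non-binding: airtime (25 unused).
Slack constraints have shadow price 0 (complementary slackness).
The binding rows give the dual system: 3·y_budget + 3·y_design = 46.5 and 2·y_budget + 4·y_design = 48.
Solving: y_budget = 7, y_design = 8.5.
Shadow price of design = 8.5.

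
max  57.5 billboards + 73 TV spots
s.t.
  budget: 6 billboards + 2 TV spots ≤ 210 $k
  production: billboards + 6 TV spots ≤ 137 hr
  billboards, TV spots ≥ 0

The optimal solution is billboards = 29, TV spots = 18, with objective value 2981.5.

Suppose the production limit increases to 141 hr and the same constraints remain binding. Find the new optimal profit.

Check each constraint at x*: budget 210/210 (tight); production 137/137 (tight).
Dual feasibility on the basic columns requires 6·y_budget + 1·y_production = 57.5, 2·y_budget + 6·y_production = 73.
This yields shadow prices y_budget = 8, y_production = 9.5.
Δz = y_production·Δb = 9.5 × (4) = 38, so new z* = 2981.5 + 38 = 3019.5.

3019.5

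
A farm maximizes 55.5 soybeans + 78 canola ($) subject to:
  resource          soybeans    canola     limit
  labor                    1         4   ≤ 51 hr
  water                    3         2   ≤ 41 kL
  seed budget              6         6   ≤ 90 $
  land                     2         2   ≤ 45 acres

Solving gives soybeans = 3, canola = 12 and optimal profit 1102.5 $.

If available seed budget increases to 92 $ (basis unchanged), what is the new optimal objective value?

1118.5

At the optimum: labor uses 51 of 51 (binding); water uses 33 of 41 (slack = 8); seed budget uses 90 of 90 (binding); land uses 30 of 45 (slack = 15).
By complementary slackness, y = 0 for the non-binding constraints.
The binding rows give the dual system: 1·y_labor + 6·y_seed budget = 55.5 and 4·y_labor + 6·y_seed budget = 78.
This yields shadow prices y_labor = 7.5, y_seed budget = 8.
Δz = y_seed budget·Δb = 8 × (2) = 16, so new z* = 1102.5 + 16 = 1118.5.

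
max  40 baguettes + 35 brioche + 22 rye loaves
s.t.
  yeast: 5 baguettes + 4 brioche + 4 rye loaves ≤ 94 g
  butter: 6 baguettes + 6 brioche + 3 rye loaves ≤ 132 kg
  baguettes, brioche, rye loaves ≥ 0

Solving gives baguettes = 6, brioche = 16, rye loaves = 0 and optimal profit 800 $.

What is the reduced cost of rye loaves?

At the optimum: yeast uses 94 of 94 (binding); butter uses 132 of 132 (binding).
Dual feasibility on the basic columns requires 5·y_yeast + 6·y_butter = 40, 4·y_yeast + 6·y_butter = 35.
Solving: y_yeast = 5, y_butter = 2.5.
Reduced cost of rye loaves: c₃ − yᵀa₃ = 22 − (5·4 + 2.5·3) = 22 − 27.5 = -5.5.

-5.5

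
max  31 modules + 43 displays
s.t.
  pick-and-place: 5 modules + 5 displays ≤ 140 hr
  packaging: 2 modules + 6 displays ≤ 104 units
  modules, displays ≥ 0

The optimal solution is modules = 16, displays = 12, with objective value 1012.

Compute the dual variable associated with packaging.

3

At the optimum: pick-and-place uses 140 of 140 (binding); packaging uses 104 of 104 (binding).
From A_Bᵀ y = c: 5·y_pick-and-place + 2·y_packaging = 31; 5·y_pick-and-place + 6·y_packaging = 43.
Solving: y_pick-and-place = 5, y_packaging = 3.
Shadow price of packaging = 3.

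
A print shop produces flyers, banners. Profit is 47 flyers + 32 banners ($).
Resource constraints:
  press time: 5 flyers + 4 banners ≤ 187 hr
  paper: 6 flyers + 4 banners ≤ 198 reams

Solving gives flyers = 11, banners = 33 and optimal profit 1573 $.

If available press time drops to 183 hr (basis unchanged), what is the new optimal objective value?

1569

Both press time and paper are binding at x*.
The binding rows give the dual system: 5·y_press time + 6·y_paper = 47 and 4·y_press time + 4·y_paper = 32.
Solving: y_press time = 1, y_paper = 7.
Δz = y_press time·Δb = 1 × (-4) = -4, so new z* = 1573 − 4 = 1569.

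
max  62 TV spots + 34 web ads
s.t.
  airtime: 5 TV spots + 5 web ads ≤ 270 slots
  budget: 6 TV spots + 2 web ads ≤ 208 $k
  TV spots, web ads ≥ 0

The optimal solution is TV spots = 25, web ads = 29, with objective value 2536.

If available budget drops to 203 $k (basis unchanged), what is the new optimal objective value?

At the optimum: airtime uses 270 of 270 (binding); budget uses 208 of 208 (binding).
From A_Bᵀ y = c: 5·y_airtime + 6·y_budget = 62; 5·y_airtime + 2·y_budget = 34.
Solving: y_airtime = 4, y_budget = 7.
Δz = y_budget·Δb = 7 × (-5) = -35, so new z* = 2536 − 35 = 2501.

2501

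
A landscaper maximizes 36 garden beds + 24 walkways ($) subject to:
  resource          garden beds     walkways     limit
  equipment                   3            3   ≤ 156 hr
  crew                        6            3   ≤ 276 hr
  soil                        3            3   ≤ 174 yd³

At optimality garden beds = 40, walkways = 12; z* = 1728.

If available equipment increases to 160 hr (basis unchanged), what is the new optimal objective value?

Check each constraint at x*: equipment 156/156 (tight); crew 276/276 (tight); soil 156/174 (slack 18).
By complementary slackness, y = 0 for the non-binding constraint.
The binding rows give the dual system: 3·y_equipment + 6·y_crew = 36 and 3·y_equipment + 3·y_crew = 24.
→ y_equipment = 4 and y_crew = 4.
Δz = y_equipment·Δb = 4 × (4) = 16, so new z* = 1728 + 16 = 1744.

1744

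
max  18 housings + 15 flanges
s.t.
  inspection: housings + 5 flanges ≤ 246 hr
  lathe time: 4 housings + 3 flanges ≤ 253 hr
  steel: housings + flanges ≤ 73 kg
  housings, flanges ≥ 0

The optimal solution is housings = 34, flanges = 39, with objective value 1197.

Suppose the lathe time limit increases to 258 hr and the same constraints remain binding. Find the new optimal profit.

Check each constraint at x*: inspection 229/246 (slack 17); lathe time 253/253 (tight); steel 73/73 (tight).
By complementary slackness, y = 0 for the non-binding constraint.
Dual feasibility on the basic columns requires 4·y_lathe time + 1·y_steel = 18, 3·y_lathe time + 1·y_steel = 15.
This yields shadow prices y_lathe time = 3, y_steel = 6.
Δz = y_lathe time·Δb = 3 × (5) = 15, so new z* = 1197 + 15 = 1212.

1212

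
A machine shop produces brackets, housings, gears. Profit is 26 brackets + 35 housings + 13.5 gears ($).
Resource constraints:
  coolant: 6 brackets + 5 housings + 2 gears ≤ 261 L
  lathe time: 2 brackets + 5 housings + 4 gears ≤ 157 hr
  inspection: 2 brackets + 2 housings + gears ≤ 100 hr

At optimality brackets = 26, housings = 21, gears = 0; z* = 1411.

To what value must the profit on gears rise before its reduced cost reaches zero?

Binding: coolant and lathe time. Non-binding: inspection (6 unused).
By complementary slackness, y = 0 for the non-binding constraint.
Dual feasibility on the basic columns requires 6·y_coolant + 2·y_lathe time = 26, 5·y_coolant + 5·y_lathe time = 35.
Solving: y_coolant = 3, y_lathe time = 4.
gears enters the basis when its profit ≥ yᵀa₃ = 3·2 + 4·4 = 22.

22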